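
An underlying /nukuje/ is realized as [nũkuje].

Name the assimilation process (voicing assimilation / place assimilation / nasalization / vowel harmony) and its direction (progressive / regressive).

/u/→[ũ].
Each target copies a feature from the preceding segment, so the direction is progressive.

nasalization, progressive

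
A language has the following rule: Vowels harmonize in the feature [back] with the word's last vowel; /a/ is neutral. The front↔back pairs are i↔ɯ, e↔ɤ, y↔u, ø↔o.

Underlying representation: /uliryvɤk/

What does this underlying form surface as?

/i/ harmonizes with /ɤ/ ([+back]) → [ɯ]
/y/ harmonizes with /ɤ/ ([+back]) → [u]

[ulɯruvɤk]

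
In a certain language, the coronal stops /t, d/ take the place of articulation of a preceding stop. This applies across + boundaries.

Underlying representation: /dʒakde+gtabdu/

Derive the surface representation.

/d/ after /k/ (velar) → [g]
/t/ after /g/ (velar) → [k]
/d/ after /b/ (labial) → [b]

[dʒakge+gkabbu]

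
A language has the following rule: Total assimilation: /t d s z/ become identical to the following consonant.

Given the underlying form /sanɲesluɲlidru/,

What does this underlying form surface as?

[sanɲelluɲlirru]

/s/ before /l/ → [l] (total assimilation)
/d/ before /r/ → [r] (total assimilation)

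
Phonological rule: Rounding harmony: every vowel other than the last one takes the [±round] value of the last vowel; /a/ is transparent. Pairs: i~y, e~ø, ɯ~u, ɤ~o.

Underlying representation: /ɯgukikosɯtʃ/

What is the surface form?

/u/ harmonizes with /ɯ/ ([-round]) → [ɯ]
/o/ harmonizes with /ɯ/ ([-round]) → [ɤ]

[ɯgɯkikɤsɯtʃ]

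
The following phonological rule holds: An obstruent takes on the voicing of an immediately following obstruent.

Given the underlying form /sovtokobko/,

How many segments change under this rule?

2

/v/ before /t/ (voiceless) → [f]
/b/ before /k/ (voiceless) → [p]
2 segments change.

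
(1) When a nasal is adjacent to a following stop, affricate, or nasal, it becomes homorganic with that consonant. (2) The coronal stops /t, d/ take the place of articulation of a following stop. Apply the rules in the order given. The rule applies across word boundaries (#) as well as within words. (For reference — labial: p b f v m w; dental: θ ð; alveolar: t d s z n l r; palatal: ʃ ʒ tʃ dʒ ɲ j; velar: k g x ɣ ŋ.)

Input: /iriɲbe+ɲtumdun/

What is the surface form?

[irimbe+ntundun]

Rule 1: /ɲ/ before /b/ (labial) → [m]
Rule 1: /ɲ/ before /t/ (alveolar) → [n]
Rule 1: /m/ before /d/ (alveolar) → [n]
After rule 1: irimbe+ntundun
Rule 2: no segment meets the rule's conditions; no change.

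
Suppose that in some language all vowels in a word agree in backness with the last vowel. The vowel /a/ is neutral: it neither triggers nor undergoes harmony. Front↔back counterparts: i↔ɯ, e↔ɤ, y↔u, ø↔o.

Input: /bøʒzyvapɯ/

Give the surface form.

/ø/ harmonizes with /ɯ/ ([+back]) → [o]
/y/ harmonizes with /ɯ/ ([+back]) → [u]

[boʒzuvapɯ]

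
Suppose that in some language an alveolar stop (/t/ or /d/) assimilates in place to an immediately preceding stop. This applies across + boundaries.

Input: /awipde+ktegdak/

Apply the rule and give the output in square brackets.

[awipbe+kkeggak]

/d/ after /p/ (labial) → [b]
/t/ after /k/ (velar) → [k]
/d/ after /g/ (velar) → [g]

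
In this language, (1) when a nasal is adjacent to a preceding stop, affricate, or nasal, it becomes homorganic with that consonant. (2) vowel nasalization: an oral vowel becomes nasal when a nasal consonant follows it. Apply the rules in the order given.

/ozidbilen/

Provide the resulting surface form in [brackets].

Rule 1: no segment meets the rule's conditions; no change.
After rule 1: ozidbilen
Rule 2: /e/ before nasal /n/ → [ẽ]

[ozidbilẽn]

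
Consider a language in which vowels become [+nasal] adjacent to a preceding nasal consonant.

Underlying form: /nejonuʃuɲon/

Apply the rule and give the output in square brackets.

[nẽjonũʃuɲõn]

/e/ after nasal /n/ → [ẽ]
/u/ after nasal /n/ → [ũ]
/o/ after nasal /ɲ/ → [õ]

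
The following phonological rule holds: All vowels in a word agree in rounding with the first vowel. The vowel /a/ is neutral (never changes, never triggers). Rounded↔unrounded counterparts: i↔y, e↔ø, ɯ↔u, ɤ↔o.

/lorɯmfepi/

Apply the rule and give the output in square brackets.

[lorumføpy]

/ɯ/ harmonizes with /o/ ([+round]) → [u]
/e/ harmonizes with /o/ ([+round]) → [ø]
/i/ harmonizes with /o/ ([+round]) → [y]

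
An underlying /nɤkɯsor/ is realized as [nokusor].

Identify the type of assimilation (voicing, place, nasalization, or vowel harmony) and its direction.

/ɤ/→[o] /ɯ/→[u].
Vowels agree with the last vowel, so the harmony is regressive.

vowel harmony, regressive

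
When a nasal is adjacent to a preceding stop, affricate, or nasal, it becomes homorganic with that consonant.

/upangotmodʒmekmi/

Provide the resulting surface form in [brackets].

/m/ after /t/ (alveolar) → [n]
/m/ after /dʒ/ (palatal) → [ɲ]
/m/ after /k/ (velar) → [ŋ]

[upangotnodʒɲekŋi]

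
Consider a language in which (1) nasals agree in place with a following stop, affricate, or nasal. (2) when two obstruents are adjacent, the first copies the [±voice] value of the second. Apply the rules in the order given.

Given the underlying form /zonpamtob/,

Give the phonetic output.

[zompantob]

Rule 1: /n/ before /p/ (labial) → [m]
Rule 1: /m/ before /t/ (alveolar) → [n]
After rule 1: zompantob
Rule 2: no segment meets the rule's conditions; no change.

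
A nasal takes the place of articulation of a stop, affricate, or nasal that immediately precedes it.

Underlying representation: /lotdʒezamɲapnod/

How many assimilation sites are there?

2

/ɲ/ after /m/ (labial) → [m]
/n/ after /p/ (labial) → [m]
2 segments change.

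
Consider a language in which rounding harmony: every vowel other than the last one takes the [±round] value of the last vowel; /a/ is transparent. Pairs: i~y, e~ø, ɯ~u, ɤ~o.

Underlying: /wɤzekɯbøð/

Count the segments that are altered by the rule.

3

/ɤ/ harmonizes with /ø/ ([+round]) → [o]
/e/ harmonizes with /ø/ ([+round]) → [ø]
/ɯ/ harmonizes with /ø/ ([+round]) → [u]
3 segments change.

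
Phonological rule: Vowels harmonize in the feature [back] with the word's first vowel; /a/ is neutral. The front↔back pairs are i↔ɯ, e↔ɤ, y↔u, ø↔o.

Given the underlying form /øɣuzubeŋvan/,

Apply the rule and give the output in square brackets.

/u/ harmonizes with /ø/ ([-back]) → [y]
/u/ harmonizes with /ø/ ([-back]) → [y]

[øɣyzybeŋvan]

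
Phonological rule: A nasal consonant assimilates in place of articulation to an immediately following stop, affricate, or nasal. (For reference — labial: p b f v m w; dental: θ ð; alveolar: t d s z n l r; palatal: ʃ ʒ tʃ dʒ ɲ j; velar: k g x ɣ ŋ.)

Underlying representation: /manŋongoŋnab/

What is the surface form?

/n/ before /ŋ/ (velar) → [ŋ]
/n/ before /g/ (velar) → [ŋ]
/ŋ/ before /n/ (alveolar) → [n]

[maŋŋoŋgonnab]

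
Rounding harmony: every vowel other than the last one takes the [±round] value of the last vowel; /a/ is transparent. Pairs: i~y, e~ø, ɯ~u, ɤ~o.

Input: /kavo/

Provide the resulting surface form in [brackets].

no segment meets the rule's conditions; no change.

[kavo]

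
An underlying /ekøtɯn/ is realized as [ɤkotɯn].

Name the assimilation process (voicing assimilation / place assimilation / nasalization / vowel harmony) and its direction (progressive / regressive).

/e/→[ɤ] /ø/→[o].
Vowels agree with the last vowel, so the harmony is regressive.

vowel harmony, regressive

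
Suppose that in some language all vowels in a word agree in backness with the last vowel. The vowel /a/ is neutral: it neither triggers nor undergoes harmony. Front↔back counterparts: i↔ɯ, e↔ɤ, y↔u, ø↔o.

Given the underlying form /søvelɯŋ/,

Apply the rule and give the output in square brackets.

[sovɤlɯŋ]

/ø/ harmonizes with /ɯ/ ([+back]) → [o]
/e/ harmonizes with /ɯ/ ([+back]) → [ɤ]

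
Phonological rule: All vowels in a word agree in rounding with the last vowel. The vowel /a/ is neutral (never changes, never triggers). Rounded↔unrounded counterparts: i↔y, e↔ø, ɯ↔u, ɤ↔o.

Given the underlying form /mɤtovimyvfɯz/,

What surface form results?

[mɤtɤvimivfɯz]

/o/ harmonizes with /ɯ/ ([-round]) → [ɤ]
/y/ harmonizes with /ɯ/ ([-round]) → [i]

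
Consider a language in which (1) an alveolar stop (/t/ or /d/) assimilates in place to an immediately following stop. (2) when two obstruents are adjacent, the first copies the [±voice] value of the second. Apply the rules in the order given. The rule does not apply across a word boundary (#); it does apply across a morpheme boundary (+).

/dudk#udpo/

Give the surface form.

Rule 1: /d/ before /k/ (velar) → [g]
Rule 1: /d/ before /p/ (labial) → [b]
After rule 1: dugk#ubpo
Rule 2: /g/ before /k/ (voiceless) → [k]
Rule 2: /b/ before /p/ (voiceless) → [p]

[dukk#uppo]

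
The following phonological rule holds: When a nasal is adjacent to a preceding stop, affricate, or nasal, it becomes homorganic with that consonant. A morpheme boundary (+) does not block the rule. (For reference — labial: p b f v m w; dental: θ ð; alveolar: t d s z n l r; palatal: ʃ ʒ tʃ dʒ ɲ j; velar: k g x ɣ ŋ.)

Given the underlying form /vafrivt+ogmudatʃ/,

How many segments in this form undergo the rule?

/m/ after /g/ (velar) → [ŋ]
1 segment changes.

1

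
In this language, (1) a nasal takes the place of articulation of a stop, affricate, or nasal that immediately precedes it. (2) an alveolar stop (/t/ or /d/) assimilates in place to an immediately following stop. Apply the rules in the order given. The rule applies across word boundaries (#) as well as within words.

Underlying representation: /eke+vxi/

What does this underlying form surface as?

[eke+vxi]

Rule 1: no segment meets the rule's conditions; no change.
After rule 1: eke+vxi
Rule 2: no segment meets the rule's conditions; no change.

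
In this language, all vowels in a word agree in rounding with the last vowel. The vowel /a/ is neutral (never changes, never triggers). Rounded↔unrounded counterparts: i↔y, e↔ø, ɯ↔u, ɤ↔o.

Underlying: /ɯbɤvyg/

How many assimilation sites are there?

/ɯ/ harmonizes with /y/ ([+round]) → [u]
/ɤ/ harmonizes with /y/ ([+round]) → [o]
2 segments change.

2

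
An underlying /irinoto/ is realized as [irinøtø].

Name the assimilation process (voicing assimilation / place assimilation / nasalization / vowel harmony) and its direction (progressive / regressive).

vowel harmony, progressive

/o/→[ø] /o/→[ø].
Vowels agree with the first vowel, so the harmony is progressive.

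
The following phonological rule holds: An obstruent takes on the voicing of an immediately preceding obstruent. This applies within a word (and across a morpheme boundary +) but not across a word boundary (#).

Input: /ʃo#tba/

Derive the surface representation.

[ʃo#tpa]

/b/ after /t/ (voiceless) → [p]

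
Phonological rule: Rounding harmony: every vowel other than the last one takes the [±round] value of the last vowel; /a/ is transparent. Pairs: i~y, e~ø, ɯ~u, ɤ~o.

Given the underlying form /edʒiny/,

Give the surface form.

/e/ harmonizes with /y/ ([+round]) → [ø]
/i/ harmonizes with /y/ ([+round]) → [y]

[ødʒyny]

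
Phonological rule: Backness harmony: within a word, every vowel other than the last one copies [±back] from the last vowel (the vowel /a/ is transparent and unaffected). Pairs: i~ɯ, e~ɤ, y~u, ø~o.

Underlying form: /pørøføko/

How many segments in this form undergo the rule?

3

/ø/ harmonizes with /o/ ([+back]) → [o]
/ø/ harmonizes with /o/ ([+back]) → [o]
/ø/ harmonizes with /o/ ([+back]) → [o]
3 segments change.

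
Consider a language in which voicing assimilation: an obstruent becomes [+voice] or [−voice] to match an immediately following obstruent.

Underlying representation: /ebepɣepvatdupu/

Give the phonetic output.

/p/ before /ɣ/ (voiced) → [b]
/p/ before /v/ (voiced) → [b]
/t/ before /d/ (voiced) → [d]

[ebebɣebvaddupu]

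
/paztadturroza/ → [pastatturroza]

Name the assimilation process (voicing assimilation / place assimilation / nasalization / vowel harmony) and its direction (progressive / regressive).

/z/→[s] /d/→[t].
Each target copies a feature from the following segment, so the direction is regressive.

voicing assimilation, regressive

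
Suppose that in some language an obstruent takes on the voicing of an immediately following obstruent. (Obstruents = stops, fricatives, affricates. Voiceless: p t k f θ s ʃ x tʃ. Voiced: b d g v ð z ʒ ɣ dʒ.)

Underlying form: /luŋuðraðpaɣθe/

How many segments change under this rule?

2

/ð/ before /p/ (voiceless) → [θ]
/ɣ/ before /θ/ (voiceless) → [x]
2 segments change.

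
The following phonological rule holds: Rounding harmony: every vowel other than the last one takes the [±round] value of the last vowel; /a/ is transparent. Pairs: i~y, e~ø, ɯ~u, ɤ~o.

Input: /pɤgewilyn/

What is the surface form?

/ɤ/ harmonizes with /y/ ([+round]) → [o]
/e/ harmonizes with /y/ ([+round]) → [ø]
/i/ harmonizes with /y/ ([+round]) → [y]

[pogøwylyn]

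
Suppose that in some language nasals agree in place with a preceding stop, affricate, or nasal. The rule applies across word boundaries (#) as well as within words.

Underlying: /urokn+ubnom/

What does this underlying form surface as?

[urokŋ+ubmom]

/n/ after /k/ (velar) → [ŋ]
/n/ after /b/ (labial) → [m]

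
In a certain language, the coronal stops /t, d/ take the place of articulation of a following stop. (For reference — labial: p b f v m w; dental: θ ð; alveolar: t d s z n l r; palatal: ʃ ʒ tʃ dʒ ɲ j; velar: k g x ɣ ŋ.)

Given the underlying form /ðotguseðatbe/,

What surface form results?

/t/ before /g/ (velar) → [k]
/t/ before /b/ (labial) → [p]

[ðokguseðapbe]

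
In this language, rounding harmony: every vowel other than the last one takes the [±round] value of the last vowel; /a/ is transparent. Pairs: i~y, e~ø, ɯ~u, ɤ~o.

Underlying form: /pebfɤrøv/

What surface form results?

[pøbforøv]

/e/ harmonizes with /ø/ ([+round]) → [ø]
/ɤ/ harmonizes with /ø/ ([+round]) → [o]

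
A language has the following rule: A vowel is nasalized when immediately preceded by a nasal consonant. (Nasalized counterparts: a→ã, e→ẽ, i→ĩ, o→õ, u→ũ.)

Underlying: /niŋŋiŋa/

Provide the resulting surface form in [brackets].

/i/ after nasal /n/ → [ĩ]
/i/ after nasal /ŋ/ → [ĩ]
/a/ after nasal /ŋ/ → [ã]

[nĩŋŋĩŋã]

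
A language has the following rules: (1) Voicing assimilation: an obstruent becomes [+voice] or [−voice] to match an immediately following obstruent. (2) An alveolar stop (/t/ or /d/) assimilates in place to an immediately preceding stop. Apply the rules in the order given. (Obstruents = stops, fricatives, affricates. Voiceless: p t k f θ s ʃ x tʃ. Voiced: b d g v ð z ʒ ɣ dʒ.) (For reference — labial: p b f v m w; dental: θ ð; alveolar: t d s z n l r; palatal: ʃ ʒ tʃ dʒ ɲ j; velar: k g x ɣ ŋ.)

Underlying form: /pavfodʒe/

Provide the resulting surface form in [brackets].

Rule 1: /v/ before /f/ (voiceless) → [f]
After rule 1: paffodʒe
Rule 2: no segment meets the rule's conditions; no change.

[paffodʒe]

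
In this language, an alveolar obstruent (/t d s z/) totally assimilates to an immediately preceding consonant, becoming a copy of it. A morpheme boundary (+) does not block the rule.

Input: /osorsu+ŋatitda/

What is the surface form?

/s/ after /r/ → [r] (total assimilation)
/d/ after /t/ → [t] (total assimilation)

[osorru+ŋatitta]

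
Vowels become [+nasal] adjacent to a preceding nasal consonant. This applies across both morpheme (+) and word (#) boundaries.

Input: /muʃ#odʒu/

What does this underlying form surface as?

[mũʃ#odʒu]

/u/ after nasal /m/ → [ũ]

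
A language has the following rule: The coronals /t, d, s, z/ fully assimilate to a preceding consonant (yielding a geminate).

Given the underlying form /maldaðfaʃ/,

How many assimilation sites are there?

/d/ after /l/ → [l] (total assimilation)
1 segment changes.

1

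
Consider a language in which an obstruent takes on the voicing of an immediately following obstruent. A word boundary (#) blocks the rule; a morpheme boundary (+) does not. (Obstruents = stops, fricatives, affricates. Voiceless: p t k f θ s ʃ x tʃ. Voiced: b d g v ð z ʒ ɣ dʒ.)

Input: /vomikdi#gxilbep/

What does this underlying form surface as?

[vomigdi#kxilbep]

/k/ before /d/ (voiced) → [g]
/g/ before /x/ (voiceless) → [k]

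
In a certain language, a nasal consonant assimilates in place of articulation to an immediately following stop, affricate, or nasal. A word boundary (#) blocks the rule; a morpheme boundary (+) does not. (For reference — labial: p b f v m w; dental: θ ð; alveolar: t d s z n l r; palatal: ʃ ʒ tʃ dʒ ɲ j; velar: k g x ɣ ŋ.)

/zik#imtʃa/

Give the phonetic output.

[zik#iɲtʃa]

/m/ before /tʃ/ (palatal) → [ɲ]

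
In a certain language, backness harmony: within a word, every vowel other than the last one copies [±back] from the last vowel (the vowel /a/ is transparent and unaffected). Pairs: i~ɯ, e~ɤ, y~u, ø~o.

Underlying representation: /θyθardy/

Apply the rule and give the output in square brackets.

[θyθardy]

no segment meets the rule's conditions; no change.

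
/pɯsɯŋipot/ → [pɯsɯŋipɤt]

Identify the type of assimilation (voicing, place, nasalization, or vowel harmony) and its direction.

/o/→[ɤ].
Vowels agree with the first vowel, so the harmony is progressive.

vowel harmony, progressive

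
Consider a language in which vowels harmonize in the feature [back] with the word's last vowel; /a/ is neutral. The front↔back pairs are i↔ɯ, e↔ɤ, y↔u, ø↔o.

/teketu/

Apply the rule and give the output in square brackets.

[tɤkɤtu]

/e/ harmonizes with /u/ ([+back]) → [ɤ]
/e/ harmonizes with /u/ ([+back]) → [ɤ]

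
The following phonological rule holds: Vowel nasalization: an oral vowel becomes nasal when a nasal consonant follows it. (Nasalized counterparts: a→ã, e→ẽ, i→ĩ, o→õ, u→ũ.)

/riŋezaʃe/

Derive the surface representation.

/i/ before nasal /ŋ/ → [ĩ]

[rĩŋezaʃe]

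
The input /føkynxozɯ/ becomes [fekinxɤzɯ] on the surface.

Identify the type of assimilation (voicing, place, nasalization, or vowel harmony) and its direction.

vowel harmony, regressive

/ø/→[e] /y/→[i] /o/→[ɤ].
Vowels agree with the last vowel, so the harmony is regressive.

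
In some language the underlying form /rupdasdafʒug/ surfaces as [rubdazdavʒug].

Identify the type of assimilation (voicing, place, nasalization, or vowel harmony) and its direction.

voicing assimilation, regressive

/p/→[b] /s/→[z] /f/→[v].
Each target copies a feature from the following segment, so the direction is regressive.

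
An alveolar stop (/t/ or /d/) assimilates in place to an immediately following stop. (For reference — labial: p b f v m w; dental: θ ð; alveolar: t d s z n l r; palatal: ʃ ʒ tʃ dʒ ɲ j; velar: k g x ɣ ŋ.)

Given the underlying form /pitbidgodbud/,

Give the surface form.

/t/ before /b/ (labial) → [p]
/d/ before /g/ (velar) → [g]
/d/ before /b/ (labial) → [b]

[pipbiggobbud]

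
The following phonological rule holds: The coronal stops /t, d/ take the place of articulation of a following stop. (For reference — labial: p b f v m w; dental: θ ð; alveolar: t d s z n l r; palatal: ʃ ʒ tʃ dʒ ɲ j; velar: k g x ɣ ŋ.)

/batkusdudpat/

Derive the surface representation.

[bakkusdubpat]

/t/ before /k/ (velar) → [k]
/d/ before /p/ (labial) → [b]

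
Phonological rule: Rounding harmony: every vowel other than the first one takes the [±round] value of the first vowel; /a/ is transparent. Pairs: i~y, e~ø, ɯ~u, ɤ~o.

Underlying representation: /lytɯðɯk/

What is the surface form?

[lytuðuk]

/ɯ/ harmonizes with /y/ ([+round]) → [u]
/ɯ/ harmonizes with /y/ ([+round]) → [u]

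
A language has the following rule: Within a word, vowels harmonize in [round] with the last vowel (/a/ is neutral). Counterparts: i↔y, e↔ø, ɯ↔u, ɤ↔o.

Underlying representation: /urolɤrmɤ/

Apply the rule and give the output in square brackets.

/u/ harmonizes with /ɤ/ ([-round]) → [ɯ]
/o/ harmonizes with /ɤ/ ([-round]) → [ɤ]

[ɯrɤlɤrmɤ]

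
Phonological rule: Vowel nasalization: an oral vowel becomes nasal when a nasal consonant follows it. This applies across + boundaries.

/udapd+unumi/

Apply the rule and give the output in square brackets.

[udapd+ũnũmi]

/u/ before nasal /n/ → [ũ]
/u/ before nasal /m/ → [ũ]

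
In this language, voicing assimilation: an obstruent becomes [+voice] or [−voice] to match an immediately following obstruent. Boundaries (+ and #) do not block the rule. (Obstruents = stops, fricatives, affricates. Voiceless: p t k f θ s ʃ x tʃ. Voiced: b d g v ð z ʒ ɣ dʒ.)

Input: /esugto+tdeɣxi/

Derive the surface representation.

/g/ before /t/ (voiceless) → [k]
/t/ before /d/ (voiced) → [d]
/ɣ/ before /x/ (voiceless) → [x]

[esukto+ddexxi]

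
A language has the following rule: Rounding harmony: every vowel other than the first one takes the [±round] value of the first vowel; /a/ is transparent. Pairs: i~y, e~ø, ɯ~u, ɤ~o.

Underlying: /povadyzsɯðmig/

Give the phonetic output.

/ɯ/ harmonizes with /o/ ([+round]) → [u]
/i/ harmonizes with /o/ ([+round]) → [y]

[povadyzsuðmyg]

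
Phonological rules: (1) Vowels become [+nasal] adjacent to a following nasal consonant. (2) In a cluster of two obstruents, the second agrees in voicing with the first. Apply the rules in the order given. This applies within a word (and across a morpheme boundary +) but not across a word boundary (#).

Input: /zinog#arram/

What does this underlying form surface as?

[zĩnog#arrãm]

Rule 1: /i/ before nasal /n/ → [ĩ]
Rule 1: /a/ before nasal /m/ → [ã]
After rule 1: zĩnog#arrãm
Rule 2: no segment meets the rule's conditions; no change.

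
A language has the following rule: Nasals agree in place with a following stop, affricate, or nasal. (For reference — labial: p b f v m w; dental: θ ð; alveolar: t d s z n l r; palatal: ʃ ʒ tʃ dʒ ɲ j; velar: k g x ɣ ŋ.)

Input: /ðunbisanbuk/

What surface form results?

[ðumbisambuk]

/n/ before /b/ (labial) → [m]
/n/ before /b/ (labial) → [m]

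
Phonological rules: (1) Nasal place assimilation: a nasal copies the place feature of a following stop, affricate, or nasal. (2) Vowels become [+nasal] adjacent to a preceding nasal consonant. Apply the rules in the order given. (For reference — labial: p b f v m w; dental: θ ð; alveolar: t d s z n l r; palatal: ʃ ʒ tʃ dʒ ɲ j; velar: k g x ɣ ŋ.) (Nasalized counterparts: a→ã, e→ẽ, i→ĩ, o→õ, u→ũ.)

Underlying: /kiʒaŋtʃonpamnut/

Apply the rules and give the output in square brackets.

[kiʒaɲtʃompannũt]

Rule 1: /ŋ/ before /tʃ/ (palatal) → [ɲ]
Rule 1: /n/ before /p/ (labial) → [m]
Rule 1: /m/ before /n/ (alveolar) → [n]
After rule 1: kiʒaɲtʃompannut
Rule 2: /u/ after nasal /n/ → [ũ]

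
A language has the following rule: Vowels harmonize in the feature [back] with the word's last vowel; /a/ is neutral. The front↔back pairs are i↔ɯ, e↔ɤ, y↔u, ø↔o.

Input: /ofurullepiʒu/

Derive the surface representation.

[ofurullɤpɯʒu]

/e/ harmonizes with /u/ ([+back]) → [ɤ]
/i/ harmonizes with /u/ ([+back]) → [ɯ]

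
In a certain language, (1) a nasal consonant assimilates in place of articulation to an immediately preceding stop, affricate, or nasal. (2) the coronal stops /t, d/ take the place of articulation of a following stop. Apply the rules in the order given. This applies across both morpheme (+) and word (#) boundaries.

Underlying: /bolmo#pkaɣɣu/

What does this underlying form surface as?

Rule 1: no segment meets the rule's conditions; no change.
After rule 1: bolmo#pkaɣɣu
Rule 2: no segment meets the rule's conditions; no change.

[bolmo#pkaɣɣu]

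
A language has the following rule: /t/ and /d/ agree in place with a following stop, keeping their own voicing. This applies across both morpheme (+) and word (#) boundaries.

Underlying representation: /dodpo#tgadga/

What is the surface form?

[dobpo#kgagga]

/d/ before /p/ (labial) → [b]
/t/ before /g/ (velar) → [k]
/d/ before /g/ (velar) → [g]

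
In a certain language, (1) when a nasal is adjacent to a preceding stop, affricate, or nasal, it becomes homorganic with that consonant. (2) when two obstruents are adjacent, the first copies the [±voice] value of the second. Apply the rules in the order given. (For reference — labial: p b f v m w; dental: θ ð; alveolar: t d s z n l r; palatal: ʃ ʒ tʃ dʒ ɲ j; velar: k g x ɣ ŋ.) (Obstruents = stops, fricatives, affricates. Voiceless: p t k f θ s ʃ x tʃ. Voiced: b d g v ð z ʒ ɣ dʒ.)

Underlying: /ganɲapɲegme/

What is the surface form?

[gannapmegŋe]

Rule 1: /ɲ/ after /n/ (alveolar) → [n]
Rule 1: /ɲ/ after /p/ (labial) → [m]
Rule 1: /m/ after /g/ (velar) → [ŋ]
After rule 1: gannapmegŋe
Rule 2: no segment meets the rule's conditions; no change.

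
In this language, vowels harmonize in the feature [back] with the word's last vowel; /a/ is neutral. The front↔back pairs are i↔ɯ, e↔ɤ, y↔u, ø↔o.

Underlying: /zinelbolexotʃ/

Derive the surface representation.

/i/ harmonizes with /o/ ([+back]) → [ɯ]
/e/ harmonizes with /o/ ([+back]) → [ɤ]
/e/ harmonizes with /o/ ([+back]) → [ɤ]

[zɯnɤlbolɤxotʃ]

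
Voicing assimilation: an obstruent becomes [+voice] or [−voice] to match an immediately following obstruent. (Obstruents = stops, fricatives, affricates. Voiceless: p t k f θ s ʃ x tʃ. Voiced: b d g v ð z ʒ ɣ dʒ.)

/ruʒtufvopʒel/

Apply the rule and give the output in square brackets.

[ruʃtuvvobʒel]

/ʒ/ before /t/ (voiceless) → [ʃ]
/f/ before /v/ (voiced) → [v]
/p/ before /ʒ/ (voiced) → [b]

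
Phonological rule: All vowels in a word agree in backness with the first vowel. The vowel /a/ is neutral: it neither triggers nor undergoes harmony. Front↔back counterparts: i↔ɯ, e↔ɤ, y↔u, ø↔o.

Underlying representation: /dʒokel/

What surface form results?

[dʒokɤl]

/e/ harmonizes with /o/ ([+back]) → [ɤ]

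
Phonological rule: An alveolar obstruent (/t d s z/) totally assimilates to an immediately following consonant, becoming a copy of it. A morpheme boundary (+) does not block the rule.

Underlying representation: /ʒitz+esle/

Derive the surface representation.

/t/ before /z/ → [z] (total assimilation)
/s/ before /l/ → [l] (total assimilation)

[ʒizz+elle]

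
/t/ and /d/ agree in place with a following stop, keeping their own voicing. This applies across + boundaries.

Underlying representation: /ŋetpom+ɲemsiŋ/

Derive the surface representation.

[ŋeppom+ɲemsiŋ]

/t/ before /p/ (labial) → [p]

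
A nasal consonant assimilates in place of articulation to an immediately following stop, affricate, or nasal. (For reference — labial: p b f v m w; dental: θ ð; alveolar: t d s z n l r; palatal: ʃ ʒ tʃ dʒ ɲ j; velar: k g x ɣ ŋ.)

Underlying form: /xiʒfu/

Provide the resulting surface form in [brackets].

no segment meets the rule's conditions; no change.

[xiʒfu]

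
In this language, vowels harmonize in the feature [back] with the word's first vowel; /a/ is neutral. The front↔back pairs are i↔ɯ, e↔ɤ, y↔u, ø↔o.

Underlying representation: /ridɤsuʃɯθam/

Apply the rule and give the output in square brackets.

[ridesyʃiθam]

/ɤ/ harmonizes with /i/ ([-back]) → [e]
/u/ harmonizes with /i/ ([-back]) → [y]
/ɯ/ harmonizes with /i/ ([-back]) → [i]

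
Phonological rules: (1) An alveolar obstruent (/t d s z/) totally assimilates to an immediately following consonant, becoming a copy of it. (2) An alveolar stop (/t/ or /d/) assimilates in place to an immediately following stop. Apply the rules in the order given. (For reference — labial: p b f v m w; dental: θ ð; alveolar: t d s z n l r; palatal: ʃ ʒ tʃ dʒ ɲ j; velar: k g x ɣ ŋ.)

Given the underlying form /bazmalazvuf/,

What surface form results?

[bammalavvuf]

Rule 1: /z/ before /m/ → [m] (total assimilation)
Rule 1: /z/ before /v/ → [v] (total assimilation)
After rule 1: bammalavvuf
Rule 2: no segment meets the rule's conditions; no change.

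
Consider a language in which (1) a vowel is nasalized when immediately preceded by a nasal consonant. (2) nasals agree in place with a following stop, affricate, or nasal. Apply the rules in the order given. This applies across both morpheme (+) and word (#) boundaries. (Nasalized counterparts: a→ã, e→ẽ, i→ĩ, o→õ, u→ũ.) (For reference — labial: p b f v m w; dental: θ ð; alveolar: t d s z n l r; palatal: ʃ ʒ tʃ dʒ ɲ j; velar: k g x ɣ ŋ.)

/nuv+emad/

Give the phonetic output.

[nũv+emãd]

Rule 1: /u/ after nasal /n/ → [ũ]
Rule 1: /a/ after nasal /m/ → [ã]
After rule 1: nũv+emãd
Rule 2: no segment meets the rule's conditions; no change.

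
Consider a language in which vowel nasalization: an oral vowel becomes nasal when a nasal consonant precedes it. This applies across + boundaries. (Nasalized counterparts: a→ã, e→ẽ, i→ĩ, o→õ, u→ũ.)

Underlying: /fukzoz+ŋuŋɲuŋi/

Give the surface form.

/u/ after nasal /ŋ/ → [ũ]
/u/ after nasal /ɲ/ → [ũ]
/i/ after nasal /ŋ/ → [ĩ]

[fukzoz+ŋũŋɲũŋĩ]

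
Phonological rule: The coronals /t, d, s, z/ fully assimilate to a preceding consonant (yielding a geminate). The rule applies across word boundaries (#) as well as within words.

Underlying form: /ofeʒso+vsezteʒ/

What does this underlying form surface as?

/s/ after /ʒ/ → [ʒ] (total assimilation)
/s/ after /v/ → [v] (total assimilation)
/t/ after /z/ → [z] (total assimilation)

[ofeʒʒo+vvezzeʒ]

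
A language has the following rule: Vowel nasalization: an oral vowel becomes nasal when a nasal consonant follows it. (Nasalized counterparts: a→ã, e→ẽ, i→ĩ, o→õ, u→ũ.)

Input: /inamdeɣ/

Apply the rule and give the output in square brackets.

/i/ before nasal /n/ → [ĩ]
/a/ before nasal /m/ → [ã]

[ĩnãmdeɣ]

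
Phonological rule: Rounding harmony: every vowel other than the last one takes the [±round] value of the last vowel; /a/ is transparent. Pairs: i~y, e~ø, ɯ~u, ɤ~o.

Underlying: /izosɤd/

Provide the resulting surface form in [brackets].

/o/ harmonizes with /ɤ/ ([-round]) → [ɤ]

[izɤsɤd]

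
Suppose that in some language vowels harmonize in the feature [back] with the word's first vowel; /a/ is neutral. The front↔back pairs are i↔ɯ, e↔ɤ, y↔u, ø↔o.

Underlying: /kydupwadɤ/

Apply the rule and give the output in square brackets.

[kydypwade]

/u/ harmonizes with /y/ ([-back]) → [y]
/ɤ/ harmonizes with /y/ ([-back]) → [e]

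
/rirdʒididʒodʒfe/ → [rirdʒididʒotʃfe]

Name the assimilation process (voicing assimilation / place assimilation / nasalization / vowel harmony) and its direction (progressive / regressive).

voicing assimilation, regressive

/dʒ/→[tʃ].
Each target copies a feature from the following segment, so the direction is regressive.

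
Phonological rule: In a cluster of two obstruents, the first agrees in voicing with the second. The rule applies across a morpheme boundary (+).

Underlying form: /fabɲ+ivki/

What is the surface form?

/v/ before /k/ (voiceless) → [f]

[fabɲ+ifki]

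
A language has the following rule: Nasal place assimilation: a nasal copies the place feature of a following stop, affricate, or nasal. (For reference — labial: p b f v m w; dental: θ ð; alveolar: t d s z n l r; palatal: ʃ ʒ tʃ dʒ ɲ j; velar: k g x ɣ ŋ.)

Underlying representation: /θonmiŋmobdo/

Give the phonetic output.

/n/ before /m/ (labial) → [m]
/ŋ/ before /m/ (labial) → [m]

[θommimmobdo]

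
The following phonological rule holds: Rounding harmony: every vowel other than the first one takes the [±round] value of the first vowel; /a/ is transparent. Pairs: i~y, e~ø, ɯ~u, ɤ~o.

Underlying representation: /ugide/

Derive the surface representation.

[ugydø]

/i/ harmonizes with /u/ ([+round]) → [y]
/e/ harmonizes with /u/ ([+round]) → [ø]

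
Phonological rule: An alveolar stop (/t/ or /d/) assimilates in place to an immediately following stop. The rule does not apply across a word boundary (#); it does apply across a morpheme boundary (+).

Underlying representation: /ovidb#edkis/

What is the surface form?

[ovibb#egkis]

/d/ before /b/ (labial) → [b]
/d/ before /k/ (velar) → [g]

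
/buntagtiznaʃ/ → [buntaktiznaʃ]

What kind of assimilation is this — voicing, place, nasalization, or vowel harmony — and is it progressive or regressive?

/g/→[k].
Each target copies a feature from the following segment, so the direction is regressive.

voicing assimilation, regressive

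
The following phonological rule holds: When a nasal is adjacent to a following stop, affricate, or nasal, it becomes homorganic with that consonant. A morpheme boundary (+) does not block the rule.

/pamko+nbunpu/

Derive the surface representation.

[paŋko+mbumpu]

/m/ before /k/ (velar) → [ŋ]
/n/ before /b/ (labial) → [m]
/n/ before /p/ (labial) → [m]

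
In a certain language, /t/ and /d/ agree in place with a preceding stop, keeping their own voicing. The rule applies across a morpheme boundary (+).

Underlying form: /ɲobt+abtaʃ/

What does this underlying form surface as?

/t/ after /b/ (labial) → [p]
/t/ after /b/ (labial) → [p]

[ɲobp+abpaʃ]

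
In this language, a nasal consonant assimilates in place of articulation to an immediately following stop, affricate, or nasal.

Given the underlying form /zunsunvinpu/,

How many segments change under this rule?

1

/n/ before /p/ (labial) → [m]
1 segment changes.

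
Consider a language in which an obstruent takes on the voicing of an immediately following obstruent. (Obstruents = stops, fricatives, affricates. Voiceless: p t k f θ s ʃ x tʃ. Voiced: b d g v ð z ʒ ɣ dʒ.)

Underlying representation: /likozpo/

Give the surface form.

/z/ before /p/ (voiceless) → [s]

[likospo]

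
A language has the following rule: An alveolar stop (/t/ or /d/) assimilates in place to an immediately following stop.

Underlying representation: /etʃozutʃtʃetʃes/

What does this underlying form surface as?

[etʃozutʃtʃetʃes]

no segment meets the rule's conditions; no change.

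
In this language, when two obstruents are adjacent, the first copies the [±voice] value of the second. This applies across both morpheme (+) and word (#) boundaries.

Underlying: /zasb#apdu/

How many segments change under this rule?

/s/ before /b/ (voiced) → [z]
/p/ before /d/ (voiced) → [b]
2 segments change.

2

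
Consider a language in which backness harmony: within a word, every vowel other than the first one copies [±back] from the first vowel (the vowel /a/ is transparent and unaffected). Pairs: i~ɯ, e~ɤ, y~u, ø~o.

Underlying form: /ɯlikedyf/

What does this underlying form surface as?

/i/ harmonizes with /ɯ/ ([+back]) → [ɯ]
/e/ harmonizes with /ɯ/ ([+back]) → [ɤ]
/y/ harmonizes with /ɯ/ ([+back]) → [u]

[ɯlɯkɤduf]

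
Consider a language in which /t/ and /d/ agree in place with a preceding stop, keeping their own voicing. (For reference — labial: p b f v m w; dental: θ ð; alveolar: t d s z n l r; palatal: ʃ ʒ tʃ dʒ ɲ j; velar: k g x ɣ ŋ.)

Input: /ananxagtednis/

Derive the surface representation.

/t/ after /g/ (velar) → [k]

[ananxagkednis]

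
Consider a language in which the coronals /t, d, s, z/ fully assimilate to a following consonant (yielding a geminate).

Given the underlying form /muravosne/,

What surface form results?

[muravonne]

/s/ before /n/ → [n] (total assimilation)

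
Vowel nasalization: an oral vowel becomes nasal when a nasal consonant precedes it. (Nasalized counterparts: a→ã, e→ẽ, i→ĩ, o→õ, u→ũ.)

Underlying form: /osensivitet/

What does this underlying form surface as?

no segment meets the rule's conditions; no change.

[osensivitet]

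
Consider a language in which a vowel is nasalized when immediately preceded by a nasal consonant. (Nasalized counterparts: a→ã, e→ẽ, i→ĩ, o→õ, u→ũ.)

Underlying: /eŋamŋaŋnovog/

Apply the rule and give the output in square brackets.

/a/ after nasal /ŋ/ → [ã]
/a/ after nasal /ŋ/ → [ã]
/o/ after nasal /n/ → [õ]

[eŋãmŋãŋnõvog]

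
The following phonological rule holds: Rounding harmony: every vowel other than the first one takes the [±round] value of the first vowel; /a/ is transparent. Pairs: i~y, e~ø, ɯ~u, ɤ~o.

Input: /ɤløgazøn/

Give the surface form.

[ɤlegazen]

/ø/ harmonizes with /ɤ/ ([-round]) → [e]
/ø/ harmonizes with /ɤ/ ([-round]) → [e]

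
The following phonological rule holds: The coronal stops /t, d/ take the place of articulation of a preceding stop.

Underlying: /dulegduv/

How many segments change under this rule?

/d/ after /g/ (velar) → [g]
1 segment changes.

1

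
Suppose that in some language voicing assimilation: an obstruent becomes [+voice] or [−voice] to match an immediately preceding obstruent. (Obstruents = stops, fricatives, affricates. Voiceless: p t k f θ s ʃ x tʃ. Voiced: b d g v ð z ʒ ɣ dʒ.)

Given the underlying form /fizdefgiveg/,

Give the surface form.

/g/ after /f/ (voiceless) → [k]

[fizdefkiveg]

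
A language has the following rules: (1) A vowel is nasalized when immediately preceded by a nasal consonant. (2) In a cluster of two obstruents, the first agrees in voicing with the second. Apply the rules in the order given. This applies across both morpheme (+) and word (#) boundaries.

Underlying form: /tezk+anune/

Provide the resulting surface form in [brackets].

Rule 1: /u/ after nasal /n/ → [ũ]
Rule 1: /e/ after nasal /n/ → [ẽ]
After rule 1: tezk+anũnẽ
Rule 2: /z/ before /k/ (voiceless) → [s]

[tesk+anũnẽ]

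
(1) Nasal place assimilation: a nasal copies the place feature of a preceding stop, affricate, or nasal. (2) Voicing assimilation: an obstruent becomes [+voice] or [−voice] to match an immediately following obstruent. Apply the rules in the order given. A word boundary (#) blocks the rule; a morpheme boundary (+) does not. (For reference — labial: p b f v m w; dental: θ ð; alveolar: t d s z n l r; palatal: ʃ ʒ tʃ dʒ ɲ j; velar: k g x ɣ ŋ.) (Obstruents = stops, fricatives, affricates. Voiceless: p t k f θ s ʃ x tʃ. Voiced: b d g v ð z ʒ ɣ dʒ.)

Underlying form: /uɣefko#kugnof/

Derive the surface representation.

Rule 1: /n/ after /g/ (velar) → [ŋ]
After rule 1: uɣefko#kugŋof
Rule 2: no segment meets the rule's conditions; no change.

[uɣefko#kugŋof]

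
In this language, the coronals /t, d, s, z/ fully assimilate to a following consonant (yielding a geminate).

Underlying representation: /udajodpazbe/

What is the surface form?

/d/ before /p/ → [p] (total assimilation)
/z/ before /b/ → [b] (total assimilation)

[udajoppabbe]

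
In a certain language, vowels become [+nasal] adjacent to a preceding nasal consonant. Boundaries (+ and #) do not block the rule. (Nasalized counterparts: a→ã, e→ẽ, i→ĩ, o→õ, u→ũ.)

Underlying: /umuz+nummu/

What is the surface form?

[umũz+nũmmũ]

/u/ after nasal /m/ → [ũ]
/u/ after nasal /n/ → [ũ]
/u/ after nasal /m/ → [ũ]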